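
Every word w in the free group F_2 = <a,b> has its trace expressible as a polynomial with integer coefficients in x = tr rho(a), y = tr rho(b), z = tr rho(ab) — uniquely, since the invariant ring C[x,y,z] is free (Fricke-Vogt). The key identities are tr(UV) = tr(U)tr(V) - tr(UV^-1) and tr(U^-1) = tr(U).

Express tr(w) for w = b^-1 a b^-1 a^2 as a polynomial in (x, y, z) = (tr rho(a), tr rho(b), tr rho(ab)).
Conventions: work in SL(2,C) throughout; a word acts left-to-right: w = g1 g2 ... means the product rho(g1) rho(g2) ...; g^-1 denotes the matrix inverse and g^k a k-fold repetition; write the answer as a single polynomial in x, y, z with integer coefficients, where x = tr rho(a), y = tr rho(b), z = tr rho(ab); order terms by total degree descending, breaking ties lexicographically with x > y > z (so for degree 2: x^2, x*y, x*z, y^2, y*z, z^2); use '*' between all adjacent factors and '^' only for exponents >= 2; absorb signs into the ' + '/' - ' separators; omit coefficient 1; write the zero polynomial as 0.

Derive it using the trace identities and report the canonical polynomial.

trace(a^2) = trace(a)*trace(a) - trace(1) = x^2 - 2
trace(a^3) = trace(a)*trace(a^2) - trace(a) = x^3 - 3*x
trace(a b a) = trace(a)*trace(b a) - trace(b) = x*z - y
trace(a^3 b) = trace(a)*trace(a b a) - trace(a b) = x^2*z - x*y - z
trace(a b^-1 a^2) = trace(a^3)*trace(b) - trace(a^3 b) = x^3*y - x^2*z - 2*x*y + z
trace(b a b a) = trace(b a)*trace(b a) - trace(1) = z^2 - 2
trace(b a b) = trace(b)*trace(a b) - trace(a) = y*z - x
trace(a^2 b a b) = trace(a)*trace(b a b a) - trace(b a b) = x*z^2 - y*z - x
trace(a b^-1 a^2 b) = trace(a^2 b a)*trace(b) - trace(a^2 b a b) = x^2*y*z - x*y^2 - x*z^2 + x
trace(b^-1 a b^-1 a^2) = trace(a b^-1 a^2)*trace(b) - trace(a b^-1 a^2 b) = x^3*y^2 - 2*x^2*y*z - x*y^2 + x*z^2 + y*z - x

x^3*y^2 - 2*x^2*y*z - x*y^2 + x*z^2 + y*z - x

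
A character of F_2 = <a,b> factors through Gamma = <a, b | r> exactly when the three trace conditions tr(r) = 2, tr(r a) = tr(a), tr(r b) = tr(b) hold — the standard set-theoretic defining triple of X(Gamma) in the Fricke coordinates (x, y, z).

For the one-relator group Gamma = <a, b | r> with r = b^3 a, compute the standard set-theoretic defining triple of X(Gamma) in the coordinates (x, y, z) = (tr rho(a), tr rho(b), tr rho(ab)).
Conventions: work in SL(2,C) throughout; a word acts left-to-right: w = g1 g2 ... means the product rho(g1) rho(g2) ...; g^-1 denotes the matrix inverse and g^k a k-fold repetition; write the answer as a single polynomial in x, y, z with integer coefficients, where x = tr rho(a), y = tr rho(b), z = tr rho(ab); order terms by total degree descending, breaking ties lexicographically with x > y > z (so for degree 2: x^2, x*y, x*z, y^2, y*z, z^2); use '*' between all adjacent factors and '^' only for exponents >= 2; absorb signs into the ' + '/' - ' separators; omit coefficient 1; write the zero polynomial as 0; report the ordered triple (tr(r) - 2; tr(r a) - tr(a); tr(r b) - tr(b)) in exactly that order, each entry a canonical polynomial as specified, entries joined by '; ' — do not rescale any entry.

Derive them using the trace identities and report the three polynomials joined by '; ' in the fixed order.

y^2*z - x*y - z - 2; x*y^2*z - x^2*y - y^3 - x*z - x + 3*y; y^3*z - x*y^2 - 2*y*z + x - y

trace(a b^2) = trace(b) trace(a b) - trace(a) = y*z - x
so trace(b^3 a) = trace(b) trace(a b^2) - trace(a b) = y^2*z - x*y - z
reduce: trace(a^2 b) = trace(a) trace(b a) - trace(b) = x*z - y
trace(a^2) = trace(a) trace(a) - trace(1) = x^2 - 2
reduce: trace(b a^2 b) = trace(b) trace(a^2 b) - trace(a^2) = x*y*z - x^2 - y^2 + 2
trace(b^3 a^2) = trace(b) trace(b a^2 b) - trace(b a^2) = x*y^2*z - x^2*y - y^3 - x*z + 3*y
reduce: trace(b^3 a b) = trace(b) trace(b^2 a b) - trace(b^2 a)   [square of b] = y^3*z - x*y^2 - 2*y*z + x
assemble the triple (trace(r) - 2; trace(r a) - x; trace(r b) - y)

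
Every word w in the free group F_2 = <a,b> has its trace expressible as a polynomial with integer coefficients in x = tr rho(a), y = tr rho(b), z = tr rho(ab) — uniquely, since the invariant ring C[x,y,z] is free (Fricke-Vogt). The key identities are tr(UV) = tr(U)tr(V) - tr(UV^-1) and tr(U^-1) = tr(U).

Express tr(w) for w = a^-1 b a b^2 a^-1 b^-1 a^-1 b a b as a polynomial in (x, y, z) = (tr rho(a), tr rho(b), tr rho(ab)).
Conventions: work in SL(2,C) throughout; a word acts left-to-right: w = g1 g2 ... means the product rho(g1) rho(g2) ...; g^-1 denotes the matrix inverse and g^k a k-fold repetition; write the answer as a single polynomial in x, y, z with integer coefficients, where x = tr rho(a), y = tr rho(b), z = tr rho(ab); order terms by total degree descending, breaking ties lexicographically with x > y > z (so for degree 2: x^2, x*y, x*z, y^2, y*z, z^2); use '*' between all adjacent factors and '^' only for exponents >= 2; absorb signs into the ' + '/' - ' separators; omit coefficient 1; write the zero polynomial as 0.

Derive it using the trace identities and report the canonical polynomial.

tr(a b a b) = tr(b a) * tr(b a) - tr(1)   [split at repeated b] = z^2 - 2
use: tr(a b a) = tr(a) * tr(b a) - tr(b) = x*z - y
tr(a b^2 a b) = tr(b) * tr(a b a b) - tr(a b a) = y*z^2 - x*z - y
tr(b^2 a) = tr(b) * tr(a b) - tr(a) = y*z - x
tr(b^2) = tr(b) * tr(b) - tr(1) = y^2 - 2
tr(a b^2 a) = tr(a) * tr(b^2 a) - tr(b^2) = x*y*z - x^2 - y^2 + 2
tr(b a b^2 a b) = tr(b) * tr(a b^2 a b) - tr(a b^2 a) = y^2*z^2 - 2*x*y*z + x^2 - 2
use: tr(b a b^2 a b^2) = tr(b) * tr(b a b^2 a b) - tr(b a b^2 a) = y^3*z^2 - 2*x*y^2*z + x^2*y - y*z^2 + x*z - y
tr(a b a b a b) = tr(b a b a) * tr(b a) - tr(a b)   [split at repeated b] = z^3 - 3*z
apply: tr(a b a b a) = tr(a) * tr(b a b a) - tr(b a b) = x*z^2 - y*z - x
apply: tr(a b a b^2 a b) = tr(b) * tr(a b a b a b) - tr(a b a b a) = y*z^3 - x*z^2 - 2*y*z + x
use: tr(b a b^2) = tr(b) * tr(a b^2) - tr(a b) = y^2*z - x*y - z
apply: tr(a b a b^2 a) = tr(a) * tr(b a b^2 a) - tr(b a b^2) = x*y*z^2 - x^2*z - y^2*z + z
apply: tr(b a b^2 a b^2 a) = tr(b) * tr(a b a b^2 a b) - tr(a b a b^2 a) = y^2*z^3 - 2*x*y*z^2 + x^2*z - y^2*z + x*y - z
tr(b a b^2 a^-1 b a b) = tr(b a b^2 a b^2) * tr(a) - tr(b a b^2 a b^2 a) = x*y^3*z^2 - 2*x^2*y^2*z - y^2*z^3 + x^3*y + x*y*z^2 + y^2*z - 2*x*y + z
tr(b a b a b a b^2) = tr(b) * tr(a b a b a b^2) - tr(a b a b a b) = y^2*z^3 - x*y*z^2 - 2*y^2*z - z^3 + x*y + 3*z
use: tr(a b a b a b a b) = tr(a b) * tr(a b a b a b) - tr(a^-1 b^-1 a^-1 b^-1)   [split at repeated a] = z^4 - 4*z^2 + 2
use: tr(a b a b a b a) = tr(a) * tr(b a b a b a) - tr(b a b a b) = x*z^3 - y*z^2 - 2*x*z + y
use: tr(b a b a b a b^2 a) = tr(b) * tr(a b a b a b a b) - tr(a b a b a b a) = y*z^4 - x*z^3 - 3*y*z^2 + 2*x*z + y
tr(b a b^2 a^-1 b a b a) = tr(b a b a b a b^2) * tr(a) - tr(b a b a b a b^2 a) = x*y^2*z^3 - x^2*y*z^2 - y*z^4 - 2*x*y^2*z + x^2*y + 3*y*z^2 + x*z - y
tr(a^-1 b a b a^-1 b a b^2) = tr(b a b^2 a^-1 b a b) * tr(a) - tr(b a b^2 a^-1 b a b a) = x^2*y^3*z^2 - 2*x^3*y^2*z - 2*x*y^2*z^3 + x^4*y + 2*x^2*y*z^2 + y*z^4 + 3*x*y^2*z - 3*x^2*y - 3*y*z^2 + y
tr(b a b a^-1 b a b^2) = tr(b a b^3 a b) * tr(a) - tr(b a b^3 a b a) = x*y^3*z^2 - 2*x^2*y^2*z - y^2*z^3 + x^3*y + x^2*z + 2*y^2*z + z^3 - 2*x*y - 3*z
tr(a^-1 b a b a^-1 b a b^2 a^-1) = tr(a^-1 b a b a^-1 b a b^2) * tr(a) - tr(a^-1 b a b a^-1 b a b^2 a) = x^3*y^3*z^2 - 2*x^4*y^2*z - 2*x^2*y^2*z^3 + x^5*y + 2*x^3*y*z^2 - x*y^3*z^2 + x*y*z^4 + 5*x^2*y^2*z + y^2*z^3 - 4*x^3*y - 3*x*y*z^2 - x^2*z - 2*y^2*z - z^3 + 3*x*y + 3*z
use: tr(b a b^4 a b) = tr(b) * tr(b a b^2 a b^2) - tr(b a b^2 a b) = y^4*z^2 - 2*x*y^3*z + x^2*y^2 - 2*y^2*z^2 + 3*x*y*z - x^2 - y^2 + 2
use: tr(b a b^4 a b a) = tr(b) * tr(b a b a b a b^2) - tr(b a b a b a b) = y^3*z^3 - x*y^2*z^2 - 2*y^3*z - 2*y*z^3 + x*y^2 + x*z^2 + 5*y*z - x
tr(b^2 a b a^-1 b a b^2) = tr(b a b^4 a b) * tr(a) - tr(b a b^4 a b a) = x*y^4*z^2 - 2*x^2*y^3*z - y^3*z^3 + x^3*y^2 - x*y^2*z^2 + 3*x^2*y*z + 2*y^3*z + 2*y*z^3 - x^3 - 2*x*y^2 - x*z^2 - 5*y*z + 3*x
tr(b^2 a b^2) = tr(b) * tr(a b^3) - tr(a b^2) = y^3*z - x*y^2 - 2*y*z + x
apply: tr(a b^2 a b^2 a) = tr(a) * tr(b^2 a b^2 a) - tr(b^2 a b^2) = x*y^2*z^2 - 2*x^2*y*z - y^3*z + x^3 + x*y^2 + 2*y*z - 3*x
use: tr(b a b^2 a b^2 a b) = tr(b) * tr(a b^2 a b^2 a b) - tr(a b^2 a b^2 a) = y^3*z^3 - 3*x*y^2*z^2 + 3*x^2*y*z - x^3 - 3*y*z + 3*x
tr(a^2 b a b a) = tr(a) * tr(b a b a^2) - tr(b a b a) = x^2*z^2 - x*y*z - x^2 - z^2 + 2
apply: tr(a b a b a b^2 a) = tr(b) * tr(a^2 b a b a b) - tr(a^2 b a b a) = x*y*z^3 - x^2*z^2 - y^2*z^2 - x*y*z + x^2 + y^2 + z^2 - 2
tr(b a b^2 a b^2 a b a) = tr(b) * tr(a b a b a b^2 a b) - tr(a b a b a b^2 a) = y^2*z^4 - 2*x*y*z^3 + x^2*z^2 - 2*y^2*z^2 + 3*x*y*z - x^2 - z^2 + 2
tr(b^2 a b a^-1 b a b^2 a) = tr(b a b^2 a b^2 a b) * tr(a) - tr(b a b^2 a b^2 a b a) = x*y^3*z^3 - 3*x^2*y^2*z^2 - y^2*z^4 + 3*x^3*y*z + 2*x*y*z^3 - x^4 - x^2*z^2 + 2*y^2*z^2 - 6*x*y*z + 4*x^2 + z^2 - 2
apply: tr(b a b a^-1 b a b^2 a^-1 b) = tr(b^2 a b a^-1 b a b^2) * tr(a) - tr(b^2 a b a^-1 b a b^2 a) = x^2*y^4*z^2 - 2*x^3*y^3*z - 2*x*y^3*z^3 + x^4*y^2 + 2*x^2*y^2*z^2 + y^2*z^4 + 2*x*y^3*z - 2*x^2*y^2 - 2*y^2*z^2 + x*y*z - x^2 - z^2 + 2
tr(b a b^3 a b a b) = tr(b) * tr(a b a b^2 a b^2) - tr(a b a b^2 a b) = y^3*z^3 - 2*x*y^2*z^2 + x^2*y*z - y^3*z - y*z^3 + x*y^2 + x*z^2 + y*z - x
tr(b a b^3 a b a b a) = tr(b) * tr(b a b a b a b a b) - tr(b a b a b a b a) = y^2*z^4 - x*y*z^3 - 3*y^2*z^2 - z^4 + 2*x*y*z + y^2 + 4*z^2 - 2
tr(b a b a b a^-1 b a b^2) = tr(b a b^3 a b a b) * tr(a) - tr(b a b^3 a b a b a) = x*y^3*z^3 - 2*x^2*y^2*z^2 - y^2*z^4 + x^3*y*z - x*y^3*z + x^2*y^2 + x^2*z^2 + 3*y^2*z^2 + z^4 - x*y*z - x^2 - y^2 - 4*z^2 + 2
tr(a b a b a b a b a b) = tr(a b a b) * tr(a b a b a b) - tr(a^-1 b^-1)   [split at repeated a] = z^5 - 5*z^3 + 5*z
apply: tr(a b a b a b a b a) = tr(a) * tr(b a b a b a b a) - tr(b a b a b a b) = x*z^4 - y*z^3 - 3*x*z^2 + 2*y*z + x
use: tr(b a b^2 a b a b a b a) = tr(b) * tr(a b a b a b a b a b) - tr(a b a b a b a b a) = y*z^5 - x*z^4 - 4*y*z^3 + 3*x*z^2 + 3*y*z - x
apply: tr(b a b a b a^-1 b a b^2 a) = tr(b a b^2 a b a b a b) * tr(a) - tr(b a b^2 a b a b a b a) = x*y^2*z^4 - 2*x^2*y*z^3 - y*z^5 + x^3*z^2 - 2*x*y^2*z^2 + x*z^4 + 3*x^2*y*z + 4*y*z^3 - x^3 - 4*x*z^2 - 3*y*z + 3*x
use: tr(b a b a^-1 b a b^2 a^-1 b a) = tr(b a b a b a^-1 b a b^2) * tr(a) - tr(b a b a b a^-1 b a b^2 a) = x^2*y^3*z^3 - 2*x^3*y^2*z^2 - 2*x*y^2*z^4 + x^4*y*z - x^2*y^3*z + 2*x^2*y*z^3 + y*z^5 + x^3*y^2 + 5*x*y^2*z^2 - 4*x^2*y*z - 4*y*z^3 - x*y^2 + 3*y*z - x
tr(a^-1 b a b a^-1 b a b^2 a^-1 b) = tr(b a b a^-1 b a b^2 a^-1 b) * tr(a) - tr(b a b a^-1 b a b^2 a^-1 b a) = x^3*y^4*z^2 - 2*x^4*y^3*z - 3*x^2*y^3*z^3 + x^5*y^2 + 4*x^3*y^2*z^2 + 3*x*y^2*z^4 - x^4*y*z + 3*x^2*y^3*z - 2*x^2*y*z^3 - y*z^5 - 3*x^3*y^2 - 7*x*y^2*z^2 + 5*x^2*y*z + 4*y*z^3 - x^3 + x*y^2 - x*z^2 - 3*y*z + 3*x
tr(a^-1 b a b^2 a^-1 b^-1 a^-1 b a b) = tr(a^-1 b a b a^-1 b a b^2 a^-1) * tr(b) - tr(a^-1 b a b a^-1 b a b^2 a^-1 b) = x^2*y^3*z^3 - 2*x^3*y^2*z^2 - x*y^4*z^2 - 2*x*y^2*z^4 + x^4*y*z + 2*x^2*y^3*z + 2*x^2*y*z^3 + y^3*z^3 + y*z^5 - x^3*y^2 + 4*x*y^2*z^2 - 6*x^2*y*z - 2*y^3*z - 5*y*z^3 + x^3 + 2*x*y^2 + x*z^2 + 6*y*z - 3*x

x^2*y^3*z^3 - 2*x^3*y^2*z^2 - x*y^4*z^2 - 2*x*y^2*z^4 + x^4*y*z + 2*x^2*y^3*z + 2*x^2*y*z^3 + y^3*z^3 + y*z^5 - x^3*y^2 + 4*x*y^2*z^2 - 6*x^2*y*z - 2*y^3*z - 5*y*z^3 + x^3 + 2*x*y^2 + x*z^2 + 6*y*z - 3*x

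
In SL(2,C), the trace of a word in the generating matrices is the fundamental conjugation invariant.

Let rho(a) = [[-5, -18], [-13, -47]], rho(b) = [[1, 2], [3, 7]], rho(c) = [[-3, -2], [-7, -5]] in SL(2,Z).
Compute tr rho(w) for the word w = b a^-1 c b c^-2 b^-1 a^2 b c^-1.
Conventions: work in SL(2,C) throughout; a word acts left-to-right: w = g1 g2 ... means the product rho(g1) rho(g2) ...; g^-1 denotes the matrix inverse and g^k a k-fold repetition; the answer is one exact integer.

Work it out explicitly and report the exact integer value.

rho(b) = [[1, 2], [3, 7]]
... * rho(a^-1) = [[-47, 18], [13, -5]]  ->  [[-21, 8], [-50, 19]]
... * rho(c) = [[-3, -2], [-7, -5]]  ->  [[7, 2], [17, 5]]
... * rho(b) = [[1, 2], [3, 7]]  ->  [[13, 28], [32, 69]]
... * rho(c^-1) = [[-5, 2], [7, -3]]  ->  [[131, -58], [323, -143]]
... * rho(c^-1) = [[-5, 2], [7, -3]]  ->  [[-1061, 436], [-2616, 1075]]
... * rho(b^-1) = [[7, -2], [-3, 1]]  ->  [[-8735, 2558], [-21537, 6307]]
... * rho(a) = [[-5, -18], [-13, -47]]  ->  [[10421, 37004], [25694, 91237]]
... * rho(a) = [[-5, -18], [-13, -47]]  ->  [[-533157, -1926766], [-1314551, -4750631]]
... * rho(b) = [[1, 2], [3, 7]]  ->  [[-6313455, -14553676], [-15566444, -35883519]]
... * rho(c^-1) = [[-5, 2], [7, -3]]  ->  [[-70308457, 31034118], [-173352413, 76517669]]
tr = -70308457 + 76517669 = 6209212

6209212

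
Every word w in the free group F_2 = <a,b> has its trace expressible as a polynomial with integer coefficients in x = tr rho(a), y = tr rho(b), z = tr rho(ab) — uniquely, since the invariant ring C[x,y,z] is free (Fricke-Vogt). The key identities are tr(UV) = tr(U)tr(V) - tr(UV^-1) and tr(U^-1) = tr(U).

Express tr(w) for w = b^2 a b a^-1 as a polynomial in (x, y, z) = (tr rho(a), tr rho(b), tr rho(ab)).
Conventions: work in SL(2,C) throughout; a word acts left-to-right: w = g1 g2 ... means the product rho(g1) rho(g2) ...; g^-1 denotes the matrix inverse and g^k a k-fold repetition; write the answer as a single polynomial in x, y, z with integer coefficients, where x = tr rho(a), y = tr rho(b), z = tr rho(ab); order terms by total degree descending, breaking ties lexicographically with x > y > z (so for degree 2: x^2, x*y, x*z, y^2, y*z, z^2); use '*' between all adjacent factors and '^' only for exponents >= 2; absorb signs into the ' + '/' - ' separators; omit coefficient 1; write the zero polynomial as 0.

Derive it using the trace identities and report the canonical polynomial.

x*y^2*z - x^2*y - y*z^2 + y

tr(b a b) = tr(b) tr(a b) - tr(a) = y*z - x
tr(b^2 a b) = tr(b) tr(b a b) - tr(b a) = y^2*z - x*y - z
tr(a b a b) = tr(a b) tr(a b) - tr(1) = z^2 - 2
tr(a b a) = tr(a) tr(b a) - tr(b) = x*z - y
tr(b^2 a b a) = tr(b) tr(a b a b) - tr(a b a) = y*z^2 - x*z - y
tr(b^2 a b a^-1) = tr(b^2 a b) tr(a) - tr(b^2 a b a) = x*y^2*z - x^2*y - y*z^2 + y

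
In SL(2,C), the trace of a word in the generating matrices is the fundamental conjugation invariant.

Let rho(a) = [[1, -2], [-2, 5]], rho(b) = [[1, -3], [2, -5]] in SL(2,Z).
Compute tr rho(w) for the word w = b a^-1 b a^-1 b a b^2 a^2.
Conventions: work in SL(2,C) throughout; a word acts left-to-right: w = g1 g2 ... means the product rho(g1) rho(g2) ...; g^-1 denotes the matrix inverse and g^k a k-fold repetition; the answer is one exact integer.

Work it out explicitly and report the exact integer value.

rho(b) = [[1, -3], [2, -5]]
... * rho(a^-1) = [[5, 2], [2, 1]]  ->  [[-1, -1], [0, -1]]
... * rho(b) = [[1, -3], [2, -5]]  ->  [[-3, 8], [-2, 5]]
... * rho(a^-1) = [[5, 2], [2, 1]]  ->  [[1, 2], [0, 1]]
... * rho(b) = [[1, -3], [2, -5]]  ->  [[5, -13], [2, -5]]
... * rho(a) = [[1, -2], [-2, 5]]  ->  [[31, -75], [12, -29]]
... * rho(b) = [[1, -3], [2, -5]]  ->  [[-119, 282], [-46, 109]]
... * rho(b) = [[1, -3], [2, -5]]  ->  [[445, -1053], [172, -407]]
... * rho(a) = [[1, -2], [-2, 5]]  ->  [[2551, -6155], [986, -2379]]
... * rho(a) = [[1, -2], [-2, 5]]  ->  [[14861, -35877], [5744, -13867]]
tr = 14861 + -13867 = 994

994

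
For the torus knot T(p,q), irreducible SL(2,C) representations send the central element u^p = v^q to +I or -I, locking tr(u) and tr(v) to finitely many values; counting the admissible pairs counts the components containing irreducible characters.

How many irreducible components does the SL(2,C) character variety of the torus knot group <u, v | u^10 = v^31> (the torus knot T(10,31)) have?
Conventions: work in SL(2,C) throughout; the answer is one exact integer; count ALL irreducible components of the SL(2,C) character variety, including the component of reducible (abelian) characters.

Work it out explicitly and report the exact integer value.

Gamma = < u, v | u^10 = v^31 > (torus knot T(10,31)); the central element u^10 = v^31 acts as +I or -I in any irreducible SL(2,C) representation.
On an irreducible component, tr(u) is locked at 2*cos(pi*alpha/10) for some alpha in 1..9, and tr(v) at 2*cos(pi*beta/31) for some beta in 1..30.
u^10 = (-1)^alpha I and v^31 = (-1)^beta I must agree, so alpha and beta have equal parity.
Enumerate parity-matched pairs: 5*15 odd-odd plus 4*15 even-even gives 135.
Total: 135 irreducible-character components + 1 reducible (abelian) component = 136.

136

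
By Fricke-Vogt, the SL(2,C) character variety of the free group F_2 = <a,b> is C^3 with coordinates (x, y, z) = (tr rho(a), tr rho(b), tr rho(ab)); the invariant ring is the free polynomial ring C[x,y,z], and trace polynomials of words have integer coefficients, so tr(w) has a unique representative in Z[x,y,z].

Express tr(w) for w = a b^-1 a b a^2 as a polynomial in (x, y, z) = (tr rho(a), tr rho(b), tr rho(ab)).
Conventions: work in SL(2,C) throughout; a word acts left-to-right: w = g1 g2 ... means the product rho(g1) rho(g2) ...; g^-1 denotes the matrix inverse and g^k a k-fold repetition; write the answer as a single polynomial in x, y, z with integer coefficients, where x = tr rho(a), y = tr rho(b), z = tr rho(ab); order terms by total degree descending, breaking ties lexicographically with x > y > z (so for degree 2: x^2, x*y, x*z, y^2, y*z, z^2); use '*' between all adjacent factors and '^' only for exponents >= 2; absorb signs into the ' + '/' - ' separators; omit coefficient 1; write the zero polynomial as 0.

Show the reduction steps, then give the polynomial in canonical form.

trace(a b a) = trace(a) * trace(b a) - trace(b) = x*z - y
apply: trace(a^2 b a) = trace(a) * trace(a b a) - trace(a b) = x^2*z - x*y - z
trace(a b a^3) = trace(a) * trace(a^2 b a) - trace(a^2 b) = x^3*z - x^2*y - 2*x*z + y
trace(b a b a) = trace(b a) * trace(b a) - trace(1) = z^2 - 2
apply: trace(b a b) = trace(b) * trace(a b) - trace(a) = y*z - x
trace(a b a b a) = trace(a) * trace(b a b a) - trace(b a b) = x*z^2 - y*z - x
trace(a b a^3 b) = trace(a) * trace(a b a b a) - trace(a b a b) = x^2*z^2 - x*y*z - x^2 - z^2 + 2
trace(a b^-1 a b a^2) = trace(a b a^3) * trace(b) - trace(a b a^3 b) = x^3*y*z - x^2*y^2 - x^2*z^2 - x*y*z + x^2 + y^2 + z^2 - 2

x^3*y*z - x^2*y^2 - x^2*z^2 - x*y*z + x^2 + y^2 + z^2 - 2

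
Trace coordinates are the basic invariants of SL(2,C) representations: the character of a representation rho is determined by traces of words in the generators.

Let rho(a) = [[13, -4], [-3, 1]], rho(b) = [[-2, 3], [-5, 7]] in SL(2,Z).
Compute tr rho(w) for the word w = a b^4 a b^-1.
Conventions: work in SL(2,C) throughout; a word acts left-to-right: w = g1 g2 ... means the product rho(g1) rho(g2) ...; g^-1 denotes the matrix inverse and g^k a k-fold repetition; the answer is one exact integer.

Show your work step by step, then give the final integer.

-100493

rho(a) = [[13, -4], [-3, 1]]
... * rho(b) = [[-2, 3], [-5, 7]]  ->  [[-6, 11], [1, -2]]
... * rho(b) = [[-2, 3], [-5, 7]]  ->  [[-43, 59], [8, -11]]
... * rho(b) = [[-2, 3], [-5, 7]]  ->  [[-209, 284], [39, -53]]
... * rho(b) = [[-2, 3], [-5, 7]]  ->  [[-1002, 1361], [187, -254]]
... * rho(a) = [[13, -4], [-3, 1]]  ->  [[-17109, 5369], [3193, -1002]]
... * rho(b^-1) = [[7, -3], [5, -2]]  ->  [[-92918, 40589], [17341, -7575]]
tr = -92918 + -7575 = -100493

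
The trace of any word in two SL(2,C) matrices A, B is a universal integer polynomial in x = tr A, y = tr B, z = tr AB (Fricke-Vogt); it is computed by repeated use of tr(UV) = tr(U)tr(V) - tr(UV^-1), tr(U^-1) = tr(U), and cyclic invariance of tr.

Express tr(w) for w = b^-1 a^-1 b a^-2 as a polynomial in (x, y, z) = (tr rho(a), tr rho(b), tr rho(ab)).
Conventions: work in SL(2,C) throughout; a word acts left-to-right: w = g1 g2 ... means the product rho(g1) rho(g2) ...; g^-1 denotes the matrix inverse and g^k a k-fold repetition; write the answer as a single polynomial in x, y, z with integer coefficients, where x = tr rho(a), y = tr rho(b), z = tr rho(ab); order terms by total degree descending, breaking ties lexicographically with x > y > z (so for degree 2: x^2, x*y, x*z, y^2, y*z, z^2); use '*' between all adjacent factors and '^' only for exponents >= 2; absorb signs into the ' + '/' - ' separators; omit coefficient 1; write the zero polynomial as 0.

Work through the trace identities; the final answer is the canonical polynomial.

trace(a^-1 b) = trace(b) * trace(a) - trace(b a) = x*y - z
apply: trace(a^-1 b a^-1) = trace(a^-1 b) * trace(a) - trace(a^-1 b a) = x^2*y - x*z - y
trace(a^-1 b a^-2) = trace(a^-1 b a^-1) * trace(a) - trace(a^-1 b) = x^3*y - x^2*z - 2*x*y + z
apply: trace(b^2) = trace(b) * trace(b) - trace(1) = y^2 - 2
trace(b^2 a) = trace(b) * trace(a b) - trace(a) = y*z - x
apply: trace(a^-1 b^2) = trace(b^2) * trace(a) - trace(b^2 a) = x*y^2 - y*z - x
apply: trace(b a^-2 b) = trace(a^-1 b^2) * trace(a) - trace(a^-1 b^2 a) = x^2*y^2 - x*y*z - x^2 - y^2 + 2
trace(b a b a) = trace(a b) * trace(a b) - trace(1)   [split at repeated a] = z^2 - 2
trace(a^-1 b a b) = trace(b a b) * trace(a) - trace(b a b a) = x*y*z - x^2 - z^2 + 2
trace(b a^-2 b a) = trace(a^-1 b a b) * trace(a) - trace(a^-1 b a b a) = x^2*y*z - x^3 - x*z^2 - y*z + 3*x
apply: trace(a^-1 b a^-2 b) = trace(b a^-2 b) * trace(a) - trace(b a^-2 b a) = x^3*y^2 - 2*x^2*y*z - x*y^2 + x*z^2 + y*z - x
trace(b^-1 a^-1 b a^-2) = trace(a^-1 b a^-2) * trace(b) - trace(a^-1 b a^-2 b) = x^2*y*z - x*y^2 - x*z^2 + x

x^2*y*z - x*y^2 - x*z^2 + x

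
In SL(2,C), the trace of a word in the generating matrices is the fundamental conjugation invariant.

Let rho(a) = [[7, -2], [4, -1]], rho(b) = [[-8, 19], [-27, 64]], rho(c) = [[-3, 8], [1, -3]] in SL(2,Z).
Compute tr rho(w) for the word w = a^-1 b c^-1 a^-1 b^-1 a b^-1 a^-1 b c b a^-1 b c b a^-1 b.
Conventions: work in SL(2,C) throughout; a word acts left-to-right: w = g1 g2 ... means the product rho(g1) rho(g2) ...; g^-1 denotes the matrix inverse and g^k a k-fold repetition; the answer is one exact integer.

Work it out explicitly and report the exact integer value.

rho(a^-1) = [[-1, 2], [-4, 7]]
... * rho(b) = [[-8, 19], [-27, 64]]  ->  [[-46, 109], [-157, 372]]
... * rho(c^-1) = [[-3, -8], [-1, -3]]  ->  [[29, 41], [99, 140]]
... * rho(a^-1) = [[-1, 2], [-4, 7]]  ->  [[-193, 345], [-659, 1178]]
... * rho(b^-1) = [[64, -19], [27, -8]]  ->  [[-3037, 907], [-10370, 3097]]
... * rho(a) = [[7, -2], [4, -1]]  ->  [[-17631, 5167], [-60202, 17643]]
... * rho(b^-1) = [[64, -19], [27, -8]]  ->  [[-988875, 293653], [-3376567, 1002694]]
... * rho(a^-1) = [[-1, 2], [-4, 7]]  ->  [[-185737, 77821], [-634209, 265724]]
... * rho(b) = [[-8, 19], [-27, 64]]  ->  [[-615271, 1451541], [-2100876, 4956365]]
... * rho(c) = [[-3, 8], [1, -3]]  ->  [[3297354, -9276791], [11258993, -31676103]]
... * rho(b) = [[-8, 19], [-27, 64]]  ->  [[224094525, -531064898], [765182837, -1813349725]]
... * rho(a^-1) = [[-1, 2], [-4, 7]]  ->  [[1900165067, -3269265236], [6488216063, -11163082401]]
... * rho(b) = [[-8, 19], [-27, 64]]  ->  [[73068840836, -173129838831], [249497496323, -591161168467]]
... * rho(c) = [[-3, 8], [1, -3]]  ->  [[-392336361339, 1103940243181], [-1339653657436, 3769463475985]]
... * rho(b) = [[-8, 19], [-27, 64]]  ->  [[-26667695675175, 63197784698143], [-91058284592107, 215792242971756]]
... * rho(a^-1) = [[-1, 2], [-4, 7]]  ->  [[-226123443117397, 389049101536651], [-772110687294917, 1328429131618078]]
... * rho(b) = [[-8, 19], [-27, 64]]  ->  [[-8695338196550401, 20602797079115121], [-29690701055328770, 70349361364953569]]
tr = -8695338196550401 + 70349361364953569 = 61654023168403168

61654023168403168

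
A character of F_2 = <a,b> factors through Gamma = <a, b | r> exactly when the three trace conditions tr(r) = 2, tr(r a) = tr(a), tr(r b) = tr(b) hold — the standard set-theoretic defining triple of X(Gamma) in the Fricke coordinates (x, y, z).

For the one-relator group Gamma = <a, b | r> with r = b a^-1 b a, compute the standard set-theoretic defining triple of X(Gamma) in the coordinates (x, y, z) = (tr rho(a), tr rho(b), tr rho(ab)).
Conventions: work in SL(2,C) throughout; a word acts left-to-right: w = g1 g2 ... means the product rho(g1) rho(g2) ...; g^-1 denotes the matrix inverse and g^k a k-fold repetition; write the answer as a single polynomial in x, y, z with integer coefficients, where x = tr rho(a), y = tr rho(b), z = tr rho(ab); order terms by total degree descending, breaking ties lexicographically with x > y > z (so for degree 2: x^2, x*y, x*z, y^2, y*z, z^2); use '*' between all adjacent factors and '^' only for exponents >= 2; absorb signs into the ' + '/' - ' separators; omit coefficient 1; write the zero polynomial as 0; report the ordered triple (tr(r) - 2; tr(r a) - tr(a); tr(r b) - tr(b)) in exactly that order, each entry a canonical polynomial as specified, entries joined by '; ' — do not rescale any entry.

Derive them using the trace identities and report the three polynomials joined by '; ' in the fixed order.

tr(b a b) = tr(b) * tr(a b) - tr(a)  (reduce the b square) = y*z - x
reduce: tr(b a b a) = tr(b a) * tr(b a) - tr(1)  (split on b) = z^2 - 2
tr(b a^-1 b a) = tr(b a b) * tr(a) - tr(b a b a)  (eliminate a^-1) = x*y*z - x^2 - z^2 + 2
tr(b^2) = tr(b) * tr(b) - tr(1)   [square of b] = y^2 - 2
tr(b a^2 b) = tr(a) * tr(b^2 a) - tr(b^2)   [square of a] = x*y*z - x^2 - y^2 + 2
tr(b a^2 b a) = tr(a) * tr(b a b a) - tr(b a b)   [square of a] = x*z^2 - y*z - x
so tr(b a^-1 b a^2) = tr(b a^2 b) * tr(a) - tr(b a^2 b a)   [inverse elimination on a] = x^2*y*z - x^3 - x*y^2 - x*z^2 + y*z + 3*x
tr(b a b^2) = tr(b) * tr(b a b) - tr(b a) = y^2*z - x*y - z
tr(a b a) = tr(a) * tr(b a) - tr(b) = x*z - y
so tr(b a b^2 a) = tr(b) * tr(a b a b) - tr(a b a) = y*z^2 - x*z - y
tr(b a^-1 b a b) = tr(b a b^2) * tr(a) - tr(b a b^2 a) = x*y^2*z - x^2*y - y*z^2 + y
assemble the triple (tr(r) - 2; tr(r a) - x; tr(r b) - y)

x*y*z - x^2 - z^2; x^2*y*z - x^3 - x*y^2 - x*z^2 + y*z + 2*x; x*y^2*z - x^2*y - y*z^2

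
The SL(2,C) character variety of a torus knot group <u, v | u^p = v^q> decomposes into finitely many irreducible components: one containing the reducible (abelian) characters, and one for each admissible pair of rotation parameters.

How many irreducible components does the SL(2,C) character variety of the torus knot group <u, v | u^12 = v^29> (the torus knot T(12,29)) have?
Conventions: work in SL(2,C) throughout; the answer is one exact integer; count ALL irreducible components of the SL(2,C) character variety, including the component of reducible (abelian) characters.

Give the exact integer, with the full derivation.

Gamma = < u, v | u^12 = v^29 > (torus knot T(12,29)); the central element u^12 = v^29 acts as +I or -I in any irreducible SL(2,C) representation.
This locks tr(u) to 2*cos(pi*alpha/12), alpha in 1..11, and tr(v) to 2*cos(pi*beta/29), beta in 1..28, on each component of irreducible characters.
Consistency of u^12 = (-1)^alpha I with v^29 = (-1)^beta I forces alpha = beta (mod 2).
Enumerate parity-matched pairs: 6*14 odd-odd plus 5*14 even-even gives 154.
components with irreducible characters: 154; plus the single component of reducible (abelian) characters: total 155.

155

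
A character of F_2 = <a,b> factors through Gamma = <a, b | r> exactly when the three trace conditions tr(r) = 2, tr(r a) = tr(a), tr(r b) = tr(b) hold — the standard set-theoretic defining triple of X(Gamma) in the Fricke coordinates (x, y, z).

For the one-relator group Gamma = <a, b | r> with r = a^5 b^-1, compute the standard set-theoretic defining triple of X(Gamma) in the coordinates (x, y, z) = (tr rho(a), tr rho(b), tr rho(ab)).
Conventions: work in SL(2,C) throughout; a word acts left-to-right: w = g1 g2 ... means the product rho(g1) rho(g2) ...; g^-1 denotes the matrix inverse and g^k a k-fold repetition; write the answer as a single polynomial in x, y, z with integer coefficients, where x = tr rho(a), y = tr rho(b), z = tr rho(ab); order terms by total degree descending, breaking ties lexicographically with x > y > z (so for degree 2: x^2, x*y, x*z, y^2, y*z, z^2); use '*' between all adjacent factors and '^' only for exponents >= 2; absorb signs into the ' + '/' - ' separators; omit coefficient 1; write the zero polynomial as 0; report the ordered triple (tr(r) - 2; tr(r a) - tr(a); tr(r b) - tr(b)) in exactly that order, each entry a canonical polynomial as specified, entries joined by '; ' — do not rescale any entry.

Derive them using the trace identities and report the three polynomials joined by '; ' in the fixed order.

tr(a^2) = tr(a) * tr(a) - tr(1) = x^2 - 2
tr(a^3) = tr(a) * tr(a^2) - tr(a) = x^3 - 3*x
tr(a^4) = tr(a) * tr(a^3) - tr(a^2) = x^4 - 4*x^2 + 2
tr(a^5) = tr(a) * tr(a^4) - tr(a^3) = x^5 - 5*x^3 + 5*x
tr(a b a) = tr(a) * tr(b a) - tr(b) = x*z - y
tr(a b a^2) = tr(a) * tr(a b a) - tr(a b) = x^2*z - x*y - z
tr(a b a^3) = tr(a) * tr(a b a^2) - tr(a b a) = x^3*z - x^2*y - 2*x*z + y
tr(a^5 b) = tr(a) * tr(a b a^3) - tr(a b a^2) = x^4*z - x^3*y - 3*x^2*z + 2*x*y + z
tr(a^5 b^-1) = tr(a^5) * tr(b) - tr(a^5 b) = x^5*y - x^4*z - 4*x^3*y + 3*x^2*z + 3*x*y - z
tr(a^6) = tr(a) * tr(a^5) - tr(a^4)   [square of a] = x^6 - 6*x^4 + 9*x^2 - 2
tr(a^6 b) = tr(a) * tr(a^3 b a^2) - tr(a^3 b a)   [square of a] = x^5*z - x^4*y - 4*x^3*z + 3*x^2*y + 3*x*z - y
tr(a^5 b^-1 a) = tr(a^6) * tr(b) - tr(a^6 b)   [inverse elimination on b] = x^6*y - x^5*z - 5*x^4*y + 4*x^3*z + 6*x^2*y - 3*x*z - y
assemble the triple (tr(r) - 2; tr(r a) - x; tr(r b) - y)

x^5*y - x^4*z - 4*x^3*y + 3*x^2*z + 3*x*y - z - 2; x^6*y - x^5*z - 5*x^4*y + 4*x^3*z + 6*x^2*y - 3*x*z - x - y; x^5 - 5*x^3 + 5*x - y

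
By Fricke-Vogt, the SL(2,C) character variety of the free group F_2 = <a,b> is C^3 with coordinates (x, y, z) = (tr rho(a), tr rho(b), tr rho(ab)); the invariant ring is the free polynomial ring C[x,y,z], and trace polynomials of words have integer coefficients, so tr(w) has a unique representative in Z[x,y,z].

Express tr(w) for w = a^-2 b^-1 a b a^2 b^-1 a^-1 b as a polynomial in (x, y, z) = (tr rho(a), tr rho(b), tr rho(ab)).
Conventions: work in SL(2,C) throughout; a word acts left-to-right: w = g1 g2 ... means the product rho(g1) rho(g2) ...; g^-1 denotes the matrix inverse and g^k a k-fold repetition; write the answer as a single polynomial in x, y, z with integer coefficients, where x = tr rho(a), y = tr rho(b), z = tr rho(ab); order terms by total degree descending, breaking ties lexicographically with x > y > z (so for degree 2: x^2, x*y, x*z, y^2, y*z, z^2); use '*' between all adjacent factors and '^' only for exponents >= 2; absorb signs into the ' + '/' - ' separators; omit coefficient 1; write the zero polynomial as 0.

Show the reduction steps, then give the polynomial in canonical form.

tr(b a b) = tr(b)*tr(a b) - tr(a) = y*z - x
tr(b a b a) = tr(a b)*tr(a b) - tr(1) = z^2 - 2
tr(b a^-1 b a) = tr(b a b)*tr(a) - tr(b a b a) = x*y*z - x^2 - z^2 + 2
tr(a^2 b) = tr(a)*tr(b a) - tr(b) = x*z - y
tr(a^2) = tr(a)*tr(a) - tr(1) = x^2 - 2
tr(b a^2 b) = tr(b)*tr(a^2 b) - tr(a^2) = x*y*z - x^2 - y^2 + 2
tr(b a^2 b^2) = tr(b)*tr(b a^2 b) - tr(b a^2) = x*y^2*z - x^2*y - y^3 - x*z + 3*y
tr(b^2 a b a) = tr(b)*tr(a b a b) - tr(a b a) = y*z^2 - x*z - y
tr(b^2 a b) = tr(b)*tr(b a b) - tr(b a) = y^2*z - x*y - z
tr(b a^2 b^2 a) = tr(a)*tr(b^2 a b a) - tr(b^2 a b) = x*y*z^2 - x^2*z - y^2*z + z
tr(b a^-1 b a^2 b) = tr(b a^2 b^2)*tr(a) - tr(b a^2 b^2 a) = x^2*y^2*z - x^3*y - x*y^3 - x*y*z^2 + y^2*z + 3*x*y - z
tr(a^2 b a b) = tr(a)*tr(b a b a) - tr(b a b) = x*z^2 - y*z - x
tr(a^2 b a) = tr(a)*tr(b a^2) - tr(b a) = x^2*z - x*y - z
tr(b a^2 b a b) = tr(b)*tr(a^2 b a b) - tr(a^2 b a) = x*y*z^2 - x^2*z - y^2*z + z
tr(b a b a b a) = tr(a b a b)*tr(a b) - tr(b a) = z^3 - 3*z
tr(b a^2 b a b a) = tr(a)*tr(b a b a b a) - tr(b a b a b) = x*z^3 - y*z^2 - 2*x*z + y
tr(b a^-1 b a^2 b a) = tr(b a^2 b a b)*tr(a) - tr(b a^2 b a b a) = x^2*y*z^2 - x^3*z - x*y^2*z - x*z^3 + y*z^2 + 3*x*z - y
tr(a^-1 b a^-1 b a^2 b) = tr(b a^-1 b a^2 b)*tr(a) - tr(b a^-1 b a^2 b a) = x^3*y^2*z - x^4*y - x^2*y^3 - 2*x^2*y*z^2 + x^3*z + 2*x*y^2*z + x*z^3 + 3*x^2*y - y*z^2 - 4*x*z + y
tr(b a^2 b^-1 a^-1 b a^-1) = tr(a^-1 b a^-1 b a^2)*tr(b) - tr(a^-1 b a^-1 b a^2 b) = -x^3*y^2*z + x^4*y + x^2*y^3 + 2*x^2*y*z^2 - x^3*z - x*y^2*z - x*z^3 - 4*x^2*y + 4*x*z + y
tr(b a b a^3 b) = tr(a)*tr(b^2 a b a^2) - tr(b^2 a b a) = x^2*y*z^2 - x^3*z - x*y^2*z - y*z^2 + 2*x*z + y
tr(b a b a^3 b a) = tr(a)*tr(b a b a b a^2) - tr(b a b a b a) = x^2*z^3 - x*y*z^2 - 2*x^2*z - z^3 + x*y + 3*z
tr(a b a^-1 b a b a^2) = tr(b a b a^3 b)*tr(a) - tr(b a b a^3 b a) = x^3*y*z^2 - x^4*z - x^2*y^2*z - x^2*z^3 + 4*x^2*z + z^3 - 3*z
tr(b a b^2 a b a) = tr(b)*tr(a b a b a b) - tr(a b a b a) = y*z^3 - x*z^2 - 2*y*z + x
tr(b a b^2 a b) = tr(b)*tr(a b^2 a b) - tr(a b^2 a) = y^2*z^2 - 2*x*y*z + x^2 - 2
tr(b a b a^2 b a b) = tr(a)*tr(b a b^2 a b a) - tr(b a b^2 a b) = x*y*z^3 - x^2*z^2 - y^2*z^2 + 2
tr(b a b a b a b a) = tr(a b a b)*tr(a b a b) - tr(1) = z^4 - 4*z^2 + 2
tr(b a b a^2 b a b a) = tr(a)*tr(b a b a b a b a) - tr(b a b a b a b) = x*z^4 - y*z^3 - 3*x*z^2 + 2*y*z + x
tr(a b a^-1 b a b a^2 b) = tr(b a b a^2 b a b)*tr(a) - tr(b a b a^2 b a b a) = x^2*y*z^3 - x^3*z^2 - x*y^2*z^2 - x*z^4 + y*z^3 + 3*x*z^2 - 2*y*z + x
tr(b a b a^2 b^-1 a b a^-1) = tr(a b a^-1 b a b a^2)*tr(b) - tr(a b a^-1 b a b a^2 b) = x^3*y^2*z^2 - x^4*y*z - x^2*y^3*z - 2*x^2*y*z^3 + x^3*z^2 + x*y^2*z^2 + x*z^4 + 4*x^2*y*z - 3*x*z^2 - y*z - x
tr(b a b a^2 b^-1 a b) = tr(a b^2 a b a^2)*tr(b) - tr(a b^2 a b a^2 b) = x^2*y^2*z^2 - x^3*y*z - x*y^3*z - x*y*z^3 + x^2*z^2 + 2*x*y*z + y^2 - 2
tr(b a^-2 b a b a^2 b^-1 a) = tr(b a b a^2 b^-1 a b a^-1)*tr(a) - tr(b a b a^2 b^-1 a b) = x^4*y^2*z^2 - x^5*y*z - x^3*y^3*z - 2*x^3*y*z^3 + x^4*z^2 + x^2*z^4 + 5*x^3*y*z + x*y^3*z + x*y*z^3 - 4*x^2*z^2 - 3*x*y*z - x^2 - y^2 + 2
tr(a b a^2 b^-1 a^-1 b a^-2 b) = tr(b a^-2 b a b a^2 b^-1)*tr(a) - tr(b a^-2 b a b a^2 b^-1 a) = -x^4*y^2*z^2 + x^5*y*z + x^3*y^3*z + 2*x^3*y*z^3 - x^4*z^2 - x^2*z^4 - 5*x^3*y*z - x*y^3*z - x*y*z^3 + 4*x^2*z^2 + 4*x*y*z + y^2 - 2
tr(a^-2 b^-1 a b a^2 b^-1 a^-1 b) = tr(a b a^2 b^-1 a^-1 b a^-2)*tr(b) - tr(a b a^2 b^-1 a^-1 b a^-2 b) = x^4*y^2*z^2 - x^5*y*z - 2*x^3*y^3*z - 2*x^3*y*z^3 + x^4*y^2 + x^4*z^2 + x^2*y^4 + 2*x^2*y^2*z^2 + x^2*z^4 + 4*x^3*y*z - 4*x^2*y^2 - 4*x^2*z^2 + 2

x^4*y^2*z^2 - x^5*y*z - 2*x^3*y^3*z - 2*x^3*y*z^3 + x^4*y^2 + x^4*z^2 + x^2*y^4 + 2*x^2*y^2*z^2 + x^2*z^4 + 4*x^3*y*z - 4*x^2*y^2 - 4*x^2*z^2 + 2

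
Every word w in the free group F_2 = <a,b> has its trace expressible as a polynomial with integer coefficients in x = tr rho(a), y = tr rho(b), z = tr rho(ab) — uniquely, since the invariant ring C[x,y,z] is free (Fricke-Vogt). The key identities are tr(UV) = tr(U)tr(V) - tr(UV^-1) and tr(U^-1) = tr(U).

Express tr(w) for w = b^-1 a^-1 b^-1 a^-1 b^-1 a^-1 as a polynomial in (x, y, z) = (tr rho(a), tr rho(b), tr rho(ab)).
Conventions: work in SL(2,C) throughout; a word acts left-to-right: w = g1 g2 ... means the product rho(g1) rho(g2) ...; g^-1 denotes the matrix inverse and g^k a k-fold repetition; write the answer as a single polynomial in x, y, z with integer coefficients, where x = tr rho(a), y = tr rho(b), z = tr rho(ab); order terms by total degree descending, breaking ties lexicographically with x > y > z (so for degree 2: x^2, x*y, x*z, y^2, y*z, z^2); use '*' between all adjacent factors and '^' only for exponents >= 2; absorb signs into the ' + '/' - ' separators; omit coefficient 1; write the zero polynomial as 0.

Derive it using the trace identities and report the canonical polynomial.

z^3 - 3*z

use: trace(b^-1) = trace(b) = y
apply: trace(b^-1 a) = trace(a) trace(b) - trace(a b)  (eliminate b^-1) = x*y - z
apply: trace(a^-1 b^-1) = trace(b^-1) trace(a) - trace(b^-1 a)  (eliminate a^-1) = z
trace(a^-1 b^-1 a^-1) = trace(a^-1 b^-1) trace(a) - trace(a^-1 b^-1 a)  (eliminate a^-1) = x*z - y
use: trace(b a b) = trace(b) trace(a b) - trace(a)  (reduce the b square) = y*z - x
use: trace(b a b a) = trace(b a) trace(b a) - trace(1)  (split on b) = z^2 - 2
use: trace(a b a^-1 b) = trace(b a b) trace(a) - trace(b a b a)  (eliminate a^-1) = x*y*z - x^2 - z^2 + 2
trace(b a^-1 b^-1 a) = trace(a b a^-1) trace(b) - trace(a b a^-1 b)  (eliminate b^-1) = -x*y*z + x^2 + y^2 + z^2 - 2
trace(a^-1 b^-1 a^-1 b) = trace(b a^-1 b^-1) trace(a) - trace(b a^-1 b^-1 a)  (eliminate a^-1) = x*y*z - y^2 - z^2 + 2
use: trace(a^-1 b^-1 a^-1 b^-1) = trace(a^-1 b^-1 a^-1) trace(b) - trace(a^-1 b^-1 a^-1 b)  (eliminate b^-1) = z^2 - 2
use: trace(a^-1 b^-1 a^-1 b^-1 a^-1) = trace(a^-1 b^-1 a^-1 b^-1) trace(a) - trace(a^-1 b^-1 a^-1 b^-1 a)  (eliminate a^-1) = x*z^2 - y*z - x
trace(b^-1 a b a b^-1) = trace(a b a b^-1) trace(b) - trace(a b a)  (eliminate b^-1) = x*y^2*z - y^3 - y*z^2 - x*z + 3*y
use: trace(a b a^2) = trace(a) trace(a b a) - trace(a b)  (reduce the a square) = x^2*z - x*y - z
trace(a b^-1 a b a) = trace(a b a^2) trace(b) - trace(a b a^2 b)  (eliminate b^-1) = x^2*y*z - x*y^2 - x*z^2 + x
apply: trace(a b a b a b) = trace(b a) trace(b a b a) - trace(b^-1 a^-1)  (split on b) = z^3 - 3*z
trace(a b^-1 a b a b) = trace(a b a b a) trace(b) - trace(a b a b a b)  (eliminate b^-1) = x*y*z^2 - y^2*z - z^3 - x*y + 3*z
trace(b^-1 a b a b^-1 a) = trace(a b^-1 a b a) trace(b) - trace(a b^-1 a b a b)  (eliminate b^-1) = x^2*y^2*z - x*y^3 - 2*x*y*z^2 + y^2*z + z^3 + 2*x*y - 3*z
trace(b a b^-1 a^-1 b^-1 a) = trace(b^-1 a b a b^-1) trace(a) - trace(b^-1 a b a b^-1 a)  (eliminate a^-1) = x*y*z^2 - x^2*z - y^2*z - z^3 + x*y + 3*z
trace(b^-1 a^-1 b^-1 a^-1 b a) = trace(b a b^-1 a^-1 b^-1) trace(a) - trace(b a b^-1 a^-1 b^-1 a)  (eliminate a^-1) = -x*y*z^2 + x^2*z + y^2*z + z^3 - 3*z
trace(a^-1 b^-1 a^-1 b^-1 a^-1 b) = trace(b^-1 a^-1 b^-1 a^-1 b) trace(a) - trace(b^-1 a^-1 b^-1 a^-1 b a)  (eliminate a^-1) = x*y*z^2 - y^2*z - z^3 - x*y + 3*z
apply: trace(b^-1 a^-1 b^-1 a^-1 b^-1 a^-1) = trace(a^-1 b^-1 a^-1 b^-1 a^-1) trace(b) - trace(a^-1 b^-1 a^-1 b^-1 a^-1 b)  (eliminate b^-1) = z^3 - 3*z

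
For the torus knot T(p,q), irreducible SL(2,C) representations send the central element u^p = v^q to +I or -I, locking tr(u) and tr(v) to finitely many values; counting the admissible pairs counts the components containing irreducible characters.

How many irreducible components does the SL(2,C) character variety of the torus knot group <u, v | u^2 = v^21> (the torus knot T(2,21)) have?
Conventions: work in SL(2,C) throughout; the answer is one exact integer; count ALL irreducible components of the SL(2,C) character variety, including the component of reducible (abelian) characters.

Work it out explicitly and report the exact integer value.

11

In the torus knot group T(2,21), u^2 = v^21 is central, so an irreducible representation sends it to +I or -I (Schur).
On an irreducible component, tr(u) is locked at 2*cos(pi*alpha/2) for some alpha in 1..1, and tr(v) at 2*cos(pi*beta/21) for some beta in 1..20.
Consistency of u^2 = (-1)^alpha I with v^21 = (-1)^beta I forces alpha = beta (mod 2).
Enumerate parity-matched pairs: 1*10 odd-odd plus 0*10 even-even gives 10.
Total: 10 irreducible-character components + 1 reducible (abelian) component = 11.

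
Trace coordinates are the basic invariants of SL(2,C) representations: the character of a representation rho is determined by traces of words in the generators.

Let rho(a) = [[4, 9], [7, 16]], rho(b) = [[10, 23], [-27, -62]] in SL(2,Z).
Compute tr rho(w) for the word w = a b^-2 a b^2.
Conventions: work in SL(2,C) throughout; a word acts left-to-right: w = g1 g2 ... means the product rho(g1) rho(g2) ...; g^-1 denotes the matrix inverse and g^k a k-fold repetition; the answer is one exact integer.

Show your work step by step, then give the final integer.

8393614

rho(a) = [[4, 9], [7, 16]]
... * rho(b^-1) = [[-62, -23], [27, 10]]  ->  [[-5, -2], [-2, -1]]
... * rho(b^-1) = [[-62, -23], [27, 10]]  ->  [[256, 95], [97, 36]]
... * rho(a) = [[4, 9], [7, 16]]  ->  [[1689, 3824], [640, 1449]]
... * rho(b) = [[10, 23], [-27, -62]]  ->  [[-86358, -198241], [-32723, -75118]]
... * rho(b) = [[10, 23], [-27, -62]]  ->  [[4488927, 10304708], [1700956, 3904687]]
tr = 4488927 + 3904687 = 8393614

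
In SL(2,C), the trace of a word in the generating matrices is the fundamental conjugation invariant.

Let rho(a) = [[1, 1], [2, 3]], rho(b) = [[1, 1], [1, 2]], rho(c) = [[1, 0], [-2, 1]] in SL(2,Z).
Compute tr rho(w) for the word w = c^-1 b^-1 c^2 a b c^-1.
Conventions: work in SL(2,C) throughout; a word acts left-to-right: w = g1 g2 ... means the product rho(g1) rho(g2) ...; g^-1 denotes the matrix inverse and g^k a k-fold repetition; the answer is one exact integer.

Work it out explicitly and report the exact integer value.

40

rho(c^-1) = [[1, 0], [2, 1]]
... * rho(b^-1) = [[2, -1], [-1, 1]]  ->  [[2, -1], [3, -1]]
... * rho(c) = [[1, 0], [-2, 1]]  ->  [[4, -1], [5, -1]]
... * rho(c) = [[1, 0], [-2, 1]]  ->  [[6, -1], [7, -1]]
... * rho(a) = [[1, 1], [2, 3]]  ->  [[4, 3], [5, 4]]
... * rho(b) = [[1, 1], [1, 2]]  ->  [[7, 10], [9, 13]]
... * rho(c^-1) = [[1, 0], [2, 1]]  ->  [[27, 10], [35, 13]]
tr = 27 + 13 = 40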